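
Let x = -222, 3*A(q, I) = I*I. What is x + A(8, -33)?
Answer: 141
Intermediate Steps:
A(q, I) = I²/3 (A(q, I) = (I*I)/3 = I²/3)
x + A(8, -33) = -222 + (⅓)*(-33)² = -222 + (⅓)*1089 = -222 + 363 = 141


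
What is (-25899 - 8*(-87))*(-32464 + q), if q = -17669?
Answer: 1263501999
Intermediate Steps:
(-25899 - 8*(-87))*(-32464 + q) = (-25899 - 8*(-87))*(-32464 - 17669) = (-25899 + 696)*(-50133) = -25203*(-50133) = 1263501999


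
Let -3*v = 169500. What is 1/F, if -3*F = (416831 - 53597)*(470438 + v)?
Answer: -1/50118785164 ≈ -1.9953e-11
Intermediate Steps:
v = -56500 (v = -⅓*169500 = -56500)
F = -50118785164 (F = -(416831 - 53597)*(470438 - 56500)/3 = -121078*413938 = -⅓*150356355492 = -50118785164)
1/F = 1/(-50118785164) = -1/50118785164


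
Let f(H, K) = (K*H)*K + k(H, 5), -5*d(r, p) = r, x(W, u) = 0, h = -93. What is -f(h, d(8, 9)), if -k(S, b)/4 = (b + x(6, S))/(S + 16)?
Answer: 457804/1925 ≈ 237.82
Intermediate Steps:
d(r, p) = -r/5
k(S, b) = -4*b/(16 + S) (k(S, b) = -4*(b + 0)/(S + 16) = -4*b/(16 + S))
f(H, K) = -20/(16 + H) + H*K**2 (f(H, K) = (K*H)*K - 4*5/(16 + H) = (H*K)*K - 20/(16 + H) = H*K**2 - 20/(16 + H) = -20/(16 + H) + H*K**2)
-f(h, d(8, 9)) = -(-20 - 93*(-1/5*8)**2*(16 - 93))/(16 - 93) = -(-20 - 93*(-8/5)**2*(-77))/(-77) = -(-1)*(-20 - 93*64/25*(-77))/77 = -(-1)*(-20 + 458304/25)/77 = -(-1)*457804/(77*25) = -1*(-457804/1925) = 457804/1925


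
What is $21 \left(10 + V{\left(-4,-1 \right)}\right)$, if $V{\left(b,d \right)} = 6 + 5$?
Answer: $441$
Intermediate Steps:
$V{\left(b,d \right)} = 11$
$21 \left(10 + V{\left(-4,-1 \right)}\right) = 21 \left(10 + 11\right) = 21 \cdot 21 = 441$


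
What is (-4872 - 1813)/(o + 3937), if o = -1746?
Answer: -955/313 ≈ -3.0511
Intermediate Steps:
(-4872 - 1813)/(o + 3937) = (-4872 - 1813)/(-1746 + 3937) = -6685/2191 = -6685*1/2191 = -955/313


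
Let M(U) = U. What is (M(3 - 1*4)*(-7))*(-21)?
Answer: -147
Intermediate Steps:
(M(3 - 1*4)*(-7))*(-21) = ((3 - 1*4)*(-7))*(-21) = ((3 - 4)*(-7))*(-21) = -1*(-7)*(-21) = 7*(-21) = -147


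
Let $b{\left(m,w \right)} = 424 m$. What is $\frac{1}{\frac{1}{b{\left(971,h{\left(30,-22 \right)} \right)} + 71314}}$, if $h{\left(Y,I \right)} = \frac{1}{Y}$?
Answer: $483018$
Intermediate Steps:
$\frac{1}{\frac{1}{b{\left(971,h{\left(30,-22 \right)} \right)} + 71314}} = \frac{1}{\frac{1}{424 \cdot 971 + 71314}} = \frac{1}{\frac{1}{411704 + 71314}} = \frac{1}{\frac{1}{483018}} = 483018$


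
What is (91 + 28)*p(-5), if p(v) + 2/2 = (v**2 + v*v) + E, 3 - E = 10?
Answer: 4998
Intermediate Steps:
E = -7 (E = 3 - 1*10 = 3 - 10 = -7)
p(v) = -8 + 2*v**2 (p(v) = -1 + ((v**2 + v*v) - 7) = -1 + ((v**2 + v**2) - 7) = -1 + (2*v**2 - 7) = -1 + (-7 + 2*v**2) = -8 + 2*v**2)
(91 + 28)*p(-5) = (91 + 28)*(-8 + 2*(-5)**2) = 119*(-8 + 2*25) = 119*(-8 + 50) = 119*42 = 4998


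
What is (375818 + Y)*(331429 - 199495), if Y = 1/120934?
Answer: 272558696555961/5497 ≈ 4.9583e+10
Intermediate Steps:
Y = 1/120934 ≈ 8.2690e-6
(375818 + Y)*(331429 - 199495) = (375818 + 1/120934)*(331429 - 199495) = (45449174013/120934)*131934 = 272558696555961/5497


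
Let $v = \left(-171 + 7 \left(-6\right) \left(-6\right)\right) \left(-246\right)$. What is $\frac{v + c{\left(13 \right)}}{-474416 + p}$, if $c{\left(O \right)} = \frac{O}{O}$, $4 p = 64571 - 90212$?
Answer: $\frac{15940}{384661} \approx 0.041439$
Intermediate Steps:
$p = - \frac{25641}{4}$ ($p = \frac{64571 - 90212}{4} = \frac{1}{4} \left(-25641\right) = - \frac{25641}{4} \approx -6410.3$)
$c{\left(O \right)} = 1$
$v = -19926$ ($v = \left(-171 - -252\right) \left(-246\right) = \left(-171 + 252\right) \left(-246\right) = 81 \left(-246\right) = -19926$)
$\frac{v + c{\left(13 \right)}}{-474416 + p} = \frac{-19926 + 1}{-474416 - \frac{25641}{4}} = - \frac{19925}{- \frac{1923305}{4}} = \left(-19925\right) \left(- \frac{4}{1923305}\right) = \frac{15940}{384661}$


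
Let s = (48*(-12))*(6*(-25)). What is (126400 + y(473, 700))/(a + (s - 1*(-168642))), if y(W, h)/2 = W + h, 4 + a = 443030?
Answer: 64373/349034 ≈ 0.18443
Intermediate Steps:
a = 443026 (a = -4 + 443030 = 443026)
s = 86400 (s = -576*(-150) = 86400)
y(W, h) = 2*W + 2*h (y(W, h) = 2*(W + h) = 2*W + 2*h)
(126400 + y(473, 700))/(a + (s - 1*(-168642))) = (126400 + (2*473 + 2*700))/(443026 + (86400 - 1*(-168642))) = (126400 + (946 + 1400))/(443026 + (86400 + 168642)) = (126400 + 2346)/(443026 + 255042) = 128746/698068 = 128746*(1/698068) = 64373/349034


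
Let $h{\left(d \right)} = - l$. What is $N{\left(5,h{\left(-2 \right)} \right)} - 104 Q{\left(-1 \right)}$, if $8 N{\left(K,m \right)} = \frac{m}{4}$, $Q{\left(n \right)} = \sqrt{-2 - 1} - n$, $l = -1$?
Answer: $- \frac{3327}{32} - 104 i \sqrt{3} \approx -103.97 - 180.13 i$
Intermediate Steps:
$Q{\left(n \right)} = - n + i \sqrt{3}$ ($Q{\left(n \right)} = \sqrt{-3} - n = i \sqrt{3} - n = - n + i \sqrt{3}$)
$h{\left(d \right)} = 1$ ($h{\left(d \right)} = \left(-1\right) \left(-1\right) = 1$)
$N{\left(K,m \right)} = \frac{m}{32}$ ($N{\left(K,m \right)} = \frac{m \frac{1}{4}}{8} = \frac{\frac{1}{4} m}{8} = \frac{m}{32}$)
$N{\left(5,h{\left(-2 \right)} \right)} - 104 Q{\left(-1 \right)} = \frac{1}{32} \cdot 1 - 104 \left(\left(-1\right) \left(-1\right) + i \sqrt{3}\right) = \frac{1}{32} - 104 \left(1 + i \sqrt{3}\right) = \frac{1}{32} - \left(104 + 104 i \sqrt{3}\right) = - \frac{3327}{32} - 104 i \sqrt{3}$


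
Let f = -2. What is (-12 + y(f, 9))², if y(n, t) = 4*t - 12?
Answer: 144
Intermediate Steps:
y(n, t) = -12 + 4*t
(-12 + y(f, 9))² = (-12 + (-12 + 4*9))² = (-12 + (-12 + 36))² = (-12 + 24)² = 12² = 144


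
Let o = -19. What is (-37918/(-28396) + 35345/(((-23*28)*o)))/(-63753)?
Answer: -366905317/5537800045092 ≈ -6.6255e-5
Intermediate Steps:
(-37918/(-28396) + 35345/(((-23*28)*o)))/(-63753) = (-37918/(-28396) + 35345/((-23*28*(-19))))/(-63753) = (-37918*(-1/28396) + 35345/((-644*(-19))))*(-1/63753) = (18959/14198 + 35345/12236)*(-1/63753) = (366905317/86863364)*(-1/63753) = -366905317/5537800045092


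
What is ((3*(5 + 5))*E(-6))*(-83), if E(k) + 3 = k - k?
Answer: 7470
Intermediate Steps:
E(k) = -3 (E(k) = -3 + (k - k) = -3 + 0 = -3)
((3*(5 + 5))*E(-6))*(-83) = ((3*(5 + 5))*(-3))*(-83) = ((3*10)*(-3))*(-83) = (30*(-3))*(-83) = -90*(-83) = 7470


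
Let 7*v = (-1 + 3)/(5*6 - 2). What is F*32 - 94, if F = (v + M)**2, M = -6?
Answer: 2530858/2401 ≈ 1054.1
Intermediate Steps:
v = 1/98 (v = ((-1 + 3)/(5*6 - 2))/7 = (2/(30 - 2))/7 = (2/28)/7 = (2*(1/28))/7 = (1/7)*(1/14) = 1/98 ≈ 0.010204)
F = 344569/9604 (F = (1/98 - 6)**2 = (-587/98)**2 = 344569/9604 ≈ 35.878)
F*32 - 94 = (344569/9604)*32 - 94 = 2756552/2401 - 94 = 2530858/2401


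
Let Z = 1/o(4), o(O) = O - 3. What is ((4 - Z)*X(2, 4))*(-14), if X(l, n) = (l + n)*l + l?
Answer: -588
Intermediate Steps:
o(O) = -3 + O
X(l, n) = l + l*(l + n) (X(l, n) = l*(l + n) + l = l + l*(l + n))
Z = 1 (Z = 1/(-3 + 4) = 1/1 = 1)
((4 - Z)*X(2, 4))*(-14) = ((4 - 1*1)*(2*(1 + 2 + 4)))*(-14) = ((4 - 1)*(2*7))*(-14) = (3*14)*(-14) = 42*(-14) = -588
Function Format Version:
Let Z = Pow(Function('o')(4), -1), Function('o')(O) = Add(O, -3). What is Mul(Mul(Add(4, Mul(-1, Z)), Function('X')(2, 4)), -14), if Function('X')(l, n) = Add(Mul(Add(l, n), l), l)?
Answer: -588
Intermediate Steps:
Function('o')(O) = Add(-3, O)
Function('X')(l, n) = Add(l, Mul(l, Add(l, n))) (Function('X')(l, n) = Add(Mul(l, Add(l, n)), l) = Add(l, Mul(l, Add(l, n))))
Z = 1 (Z = Pow(Add(-3, 4), -1) = Pow(1, -1) = 1)
Mul(Mul(Add(4, Mul(-1, Z)), Function('X')(2, 4)), -14) = Mul(Mul(Add(4, Mul(-1, 1)), Mul(2, Add(1, 2, 4))), -14) = Mul(Mul(Add(4, -1), Mul(2, 7)), -14) = Mul(Mul(3, 14), -14) = Mul(42, -14) = -588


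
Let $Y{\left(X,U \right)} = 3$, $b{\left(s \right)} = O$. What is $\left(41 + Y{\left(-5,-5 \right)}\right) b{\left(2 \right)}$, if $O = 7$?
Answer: $308$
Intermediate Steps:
$b{\left(s \right)} = 7$
$\left(41 + Y{\left(-5,-5 \right)}\right) b{\left(2 \right)} = \left(41 + 3\right) 7 = 44 \cdot 7 = 308$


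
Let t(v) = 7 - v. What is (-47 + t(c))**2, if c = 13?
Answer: 2809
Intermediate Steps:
(-47 + t(c))**2 = (-47 + (7 - 1*13))**2 = (-47 + (7 - 13))**2 = (-47 - 6)**2 = (-53)**2 = 2809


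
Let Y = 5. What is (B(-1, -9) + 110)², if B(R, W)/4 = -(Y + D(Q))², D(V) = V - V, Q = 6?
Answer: 100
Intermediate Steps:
D(V) = 0
B(R, W) = -100 (B(R, W) = 4*(-(5 + 0)²) = 4*(-1*5²) = 4*(-1*25) = 4*(-25) = -100)
(B(-1, -9) + 110)² = (-100 + 110)² = 10² = 100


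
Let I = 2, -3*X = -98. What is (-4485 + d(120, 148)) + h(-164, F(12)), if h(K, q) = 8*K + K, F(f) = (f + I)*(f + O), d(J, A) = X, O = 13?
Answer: -17785/3 ≈ -5928.3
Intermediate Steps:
X = 98/3 (X = -⅓*(-98) = 98/3 ≈ 32.667)
d(J, A) = 98/3
F(f) = (2 + f)*(13 + f) (F(f) = (f + 2)*(f + 13) = (2 + f)*(13 + f))
h(K, q) = 9*K
(-4485 + d(120, 148)) + h(-164, F(12)) = (-4485 + 98/3) + 9*(-164) = -13357/3 - 1476 = -17785/3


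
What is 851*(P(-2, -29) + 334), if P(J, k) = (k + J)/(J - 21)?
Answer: 285381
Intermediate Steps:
P(J, k) = (J + k)/(-21 + J)
851*(P(-2, -29) + 334) = 851*((-2 - 29)/(-21 - 2) + 334) = 851*(-31/(-23) + 334) = 851*(-1/23*(-31) + 334) = 851*(31/23 + 334) = 851*(7713/23) = 285381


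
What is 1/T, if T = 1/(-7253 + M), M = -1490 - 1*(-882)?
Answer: -7861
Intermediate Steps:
M = -608 (M = -1490 + 882 = -608)
T = -1/7861 (T = 1/(-7253 - 608) = 1/(-7861) = -1/7861 ≈ -0.00012721)
1/T = 1/(-1/7861) = -7861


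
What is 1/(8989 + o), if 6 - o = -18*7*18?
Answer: 1/11263 ≈ 8.8786e-5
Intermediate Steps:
o = 2274 (o = 6 - (-18*7)*18 = 6 - (-126)*18 = 6 - 1*(-2268) = 6 + 2268 = 2274)
1/(8989 + o) = 1/(8989 + 2274) = 1/11263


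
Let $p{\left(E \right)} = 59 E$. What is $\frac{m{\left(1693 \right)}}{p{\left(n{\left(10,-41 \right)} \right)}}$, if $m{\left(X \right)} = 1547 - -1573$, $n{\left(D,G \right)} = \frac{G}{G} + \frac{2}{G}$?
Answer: $\frac{3280}{59} \approx 55.593$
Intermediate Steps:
$n{\left(D,G \right)} = 1 + \frac{2}{G}$
$m{\left(X \right)} = 3120$ ($m{\left(X \right)} = 1547 + 1573 = 3120$)
$\frac{m{\left(1693 \right)}}{p{\left(n{\left(10,-41 \right)} \right)}} = \frac{3120}{59 \frac{2 - 41}{-41}} = \frac{3120}{59 \left(\left(- \frac{1}{41}\right) \left(-39\right)\right)} = \frac{3120}{59 \cdot \frac{39}{41}} = \frac{3120}{\frac{2301}{41}} = 3120 \cdot \frac{41}{2301} = \frac{3280}{59}$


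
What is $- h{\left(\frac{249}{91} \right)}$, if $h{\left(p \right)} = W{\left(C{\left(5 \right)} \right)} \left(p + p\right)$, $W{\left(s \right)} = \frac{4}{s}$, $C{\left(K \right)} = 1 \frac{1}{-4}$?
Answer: $\frac{7968}{91} \approx 87.56$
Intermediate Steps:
$C{\left(K \right)} = - \frac{1}{4}$ ($C{\left(K \right)} = 1 \left(- \frac{1}{4}\right) = - \frac{1}{4}$)
$h{\left(p \right)} = - 32 p$ ($h{\left(p \right)} = \frac{4}{- \frac{1}{4}} \left(p + p\right) = 4 \left(-4\right) 2 p = - 16 \cdot 2 p = - 32 p$)
$- h{\left(\frac{249}{91} \right)} = - \left(-32\right) \frac{249}{91} = - \left(-32\right) 249 \cdot \frac{1}{91} = - \frac{\left(-32\right) 249}{91} = \left(-1\right) \left(- \frac{7968}{91}\right) = \frac{7968}{91}$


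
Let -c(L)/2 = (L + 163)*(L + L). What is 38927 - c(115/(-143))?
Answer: 785348983/20449 ≈ 38405.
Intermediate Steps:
c(L) = -4*L*(163 + L) (c(L) = -2*(L + 163)*(L + L) = -2*(163 + L)*2*L = -4*L*(163 + L))
38927 - c(115/(-143)) = 38927 - (-4)*115/(-143)*(163 + 115/(-143)) = 38927 - (-4)*115*(-1/143)*(163 + 115*(-1/143)) = 38927 - (-4)*(-115)*(163 - 115/143)/143 = 38927 - (-4)*(-115)*23194/(143*143) = 38927 - 1*10669240/20449 = 38927 - 10669240/20449 = 785348983/20449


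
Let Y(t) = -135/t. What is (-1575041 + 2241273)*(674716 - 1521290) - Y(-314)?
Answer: -177100612398887/314 ≈ -5.6401e+11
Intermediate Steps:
(-1575041 + 2241273)*(674716 - 1521290) - Y(-314) = (-1575041 + 2241273)*(674716 - 1521290) - (-135)/(-314) = 666232*(-846574) - (-135)*(-1)/314 = -564014689168 - 1*135/314 = -564014689168 - 135/314 = -177100612398887/314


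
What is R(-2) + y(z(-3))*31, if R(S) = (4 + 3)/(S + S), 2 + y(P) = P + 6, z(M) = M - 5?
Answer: -503/4 ≈ -125.75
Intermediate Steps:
z(M) = -5 + M
y(P) = 4 + P (y(P) = -2 + (P + 6) = -2 + (6 + P) = 4 + P)
R(S) = 7/(2*S) (R(S) = 7/((2*S)) = 7*(1/(2*S)) = 7/(2*S))
R(-2) + y(z(-3))*31 = (7/2)/(-2) + (4 + (-5 - 3))*31 = (7/2)*(-½) + (4 - 8)*31 = -7/4 - 4*31 = -7/4 - 124 = -503/4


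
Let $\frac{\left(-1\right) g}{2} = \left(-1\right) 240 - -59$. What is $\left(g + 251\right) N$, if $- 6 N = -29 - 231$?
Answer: $\frac{79690}{3} \approx 26563.0$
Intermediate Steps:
$g = 362$ ($g = - 2 \left(\left(-1\right) 240 - -59\right) = - 2 \left(-240 + 59\right) = \left(-2\right) \left(-181\right) = 362$)
$N = \frac{130}{3}$ ($N = - \frac{-29 - 231}{6} = \left(- \frac{1}{6}\right) \left(-260\right) = \frac{130}{3} \approx 43.333$)
$\left(g + 251\right) N = \left(362 + 251\right) \frac{130}{3} = 613 \cdot \frac{130}{3} = \frac{79690}{3}$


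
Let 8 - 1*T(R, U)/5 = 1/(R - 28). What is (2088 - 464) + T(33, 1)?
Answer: 1663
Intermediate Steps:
T(R, U) = 40 - 5/(-28 + R) (T(R, U) = 40 - 5/(R - 28) = 40 - 5/(-28 + R))
(2088 - 464) + T(33, 1) = (2088 - 464) + 5*(-225 + 8*33)/(-28 + 33) = 1624 + 5*(-225 + 264)/5 = 1624 + 5*(⅕)*39 = 1624 + 39 = 1663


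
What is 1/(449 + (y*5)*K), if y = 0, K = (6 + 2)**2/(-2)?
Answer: 1/449 ≈ 0.0022272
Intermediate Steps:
K = -32 (K = 8**2*(-1/2) = 64*(-1/2) = -32)
1/(449 + (y*5)*K) = 1/(449 + (0*5)*(-32)) = 1/(449 + 0*(-32)) = 1/(449 + 0) = 1/449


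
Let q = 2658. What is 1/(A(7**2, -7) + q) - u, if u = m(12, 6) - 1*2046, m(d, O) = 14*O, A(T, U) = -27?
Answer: 5162023/2631 ≈ 1962.0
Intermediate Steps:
u = -1962 (u = 14*6 - 1*2046 = 84 - 2046 = -1962)
1/(A(7**2, -7) + q) - u = 1/(-27 + 2658) - 1*(-1962) = 1/2631 + 1962 = 5162023/2631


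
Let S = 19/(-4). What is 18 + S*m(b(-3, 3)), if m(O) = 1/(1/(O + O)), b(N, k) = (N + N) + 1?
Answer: 131/2 ≈ 65.500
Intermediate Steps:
b(N, k) = 1 + 2*N (b(N, k) = 2*N + 1 = 1 + 2*N)
S = -19/4 (S = 19*(-1/4) = -19/4 ≈ -4.7500)
m(O) = 2*O (m(O) = 1/(1/(2*O)) = 2*O)
18 + S*m(b(-3, 3)) = 18 - 19*(1 + 2*(-3))/2 = 18 - 19*(1 - 6)/2 = 18 - 19*(-5)/2 = 18 - 19/4*(-10) = 18 + 95/2 = 131/2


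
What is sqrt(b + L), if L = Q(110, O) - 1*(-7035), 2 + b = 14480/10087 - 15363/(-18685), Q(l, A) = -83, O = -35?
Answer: sqrt(246965398028069550445)/188475595 ≈ 83.380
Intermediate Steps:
b = 48574191/188475595 (b = -2 + (14480/10087 - 15363/(-18685)) = -2 + (14480*(1/10087) - 15363*(-1/18685)) = -2 + (14480/10087 + 15363/18685) = -2 + 425525381/188475595 = 48574191/188475595 ≈ 0.25772)
L = 6952 (L = -83 - 1*(-7035) = -83 + 7035 = 6952)
sqrt(b + L) = sqrt(48574191/188475595 + 6952) = sqrt(1310330910631/188475595) = sqrt(246965398028069550445)/188475595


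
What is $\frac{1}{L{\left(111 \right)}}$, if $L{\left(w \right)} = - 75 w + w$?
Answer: $- \frac{1}{8214} \approx -0.00012174$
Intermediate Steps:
$L{\left(w \right)} = - 74 w$
$\frac{1}{L{\left(111 \right)}} = \frac{1}{\left(-74\right) 111} = \frac{1}{-8214} = - \frac{1}{8214}$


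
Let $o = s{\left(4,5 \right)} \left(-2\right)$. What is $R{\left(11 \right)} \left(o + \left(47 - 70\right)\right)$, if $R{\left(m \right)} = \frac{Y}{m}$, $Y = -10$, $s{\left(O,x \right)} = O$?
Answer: $\frac{310}{11} \approx 28.182$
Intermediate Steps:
$o = -8$ ($o = 4 \left(-2\right) = -8$)
$R{\left(m \right)} = - \frac{10}{m}$
$R{\left(11 \right)} \left(o + \left(47 - 70\right)\right) = - \frac{10}{11} \left(-8 + \left(47 - 70\right)\right) = \left(-10\right) \frac{1}{11} \left(-8 - 23\right) = \left(- \frac{10}{11}\right) \left(-31\right) = \frac{310}{11}$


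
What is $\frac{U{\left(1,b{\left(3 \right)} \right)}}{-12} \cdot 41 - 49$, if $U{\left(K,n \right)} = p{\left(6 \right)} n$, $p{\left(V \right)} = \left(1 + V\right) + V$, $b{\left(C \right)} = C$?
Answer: $- \frac{729}{4} \approx -182.25$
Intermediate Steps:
$p{\left(V \right)} = 1 + 2 V$
$U{\left(K,n \right)} = 13 n$ ($U{\left(K,n \right)} = \left(1 + 2 \cdot 6\right) n = \left(1 + 12\right) n = 13 n$)
$\frac{U{\left(1,b{\left(3 \right)} \right)}}{-12} \cdot 41 - 49 = \frac{13 \cdot 3}{-12} \cdot 41 - 49 = 39 \left(- \frac{1}{12}\right) 41 - 49 = \left(- \frac{13}{4}\right) 41 - 49 = - \frac{533}{4} - 49 = - \frac{729}{4}$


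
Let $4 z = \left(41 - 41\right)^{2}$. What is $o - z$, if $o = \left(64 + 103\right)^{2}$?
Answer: $27889$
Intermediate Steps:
$o = 27889$ ($o = 167^{2} = 27889$)
$z = 0$ ($z = \frac{\left(41 - 41\right)^{2}}{4} = \frac{0^{2}}{4} = \frac{1}{4} \cdot 0 = 0$)
$o - z = 27889 - 0 = 27889 + 0 = 27889$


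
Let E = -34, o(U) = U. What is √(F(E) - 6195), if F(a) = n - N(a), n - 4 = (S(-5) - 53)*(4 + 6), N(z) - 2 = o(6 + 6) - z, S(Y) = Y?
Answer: I*√6819 ≈ 82.577*I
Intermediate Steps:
N(z) = 14 - z (N(z) = 2 + ((6 + 6) - z) = 2 + (12 - z) = 14 - z)
n = -576 (n = 4 + (-5 - 53)*(4 + 6) = 4 - 58*10 = 4 - 580 = -576)
F(a) = -590 + a (F(a) = -576 - (14 - a) = -576 + (-14 + a) = -590 + a)
√(F(E) - 6195) = √((-590 - 34) - 6195) = √(-624 - 6195) = √(-6819) = I*√6819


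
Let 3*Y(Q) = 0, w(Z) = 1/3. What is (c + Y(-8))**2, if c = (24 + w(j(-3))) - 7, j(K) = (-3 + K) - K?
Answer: 2704/9 ≈ 300.44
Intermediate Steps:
j(K) = -3
w(Z) = 1/3
Y(Q) = 0 (Y(Q) = (1/3)*0 = 0)
c = 52/3 (c = (24 + 1/3) - 7 = 73/3 - 7 = 52/3 ≈ 17.333)
(c + Y(-8))**2 = (52/3 + 0)**2 = (52/3)**2 = 2704/9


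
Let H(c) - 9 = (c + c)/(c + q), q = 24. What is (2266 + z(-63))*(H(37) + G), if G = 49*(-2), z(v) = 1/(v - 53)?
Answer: -1407588525/7076 ≈ -1.9892e+5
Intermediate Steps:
H(c) = 9 + 2*c/(24 + c) (H(c) = 9 + (c + c)/(c + 24) = 9 + (2*c)/(24 + c) = 9 + 2*c/(24 + c))
z(v) = 1/(-53 + v)
G = -98
(2266 + z(-63))*(H(37) + G) = (2266 + 1/(-53 - 63))*((216 + 11*37)/(24 + 37) - 98) = (2266 + 1/(-116))*((216 + 407)/61 - 98) = (2266 - 1/116)*((1/61)*623 - 98) = 262855*(623/61 - 98)/116 = (262855/116)*(-5355/61) = -1407588525/7076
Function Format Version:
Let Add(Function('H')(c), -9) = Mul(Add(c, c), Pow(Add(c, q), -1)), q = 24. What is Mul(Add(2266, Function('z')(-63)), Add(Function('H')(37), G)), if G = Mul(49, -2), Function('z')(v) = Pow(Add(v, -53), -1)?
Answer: Rational(-1407588525, 7076) ≈ -1.9892e+5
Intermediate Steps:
Function('H')(c) = Add(9, Mul(2, c, Pow(Add(24, c), -1))) (Function('H')(c) = Add(9, Mul(Add(c, c), Pow(Add(c, 24), -1))) = Add(9, Mul(Mul(2, c), Pow(Add(24, c), -1))) = Add(9, Mul(2, c, Pow(Add(24, c), -1))))
Function('z')(v) = Pow(Add(-53, v), -1)
G = -98
Mul(Add(2266, Function('z')(-63)), Add(Function('H')(37), G)) = Mul(Add(2266, Pow(Add(-53, -63), -1)), Add(Mul(Pow(Add(24, 37), -1), Add(216, Mul(11, 37))), -98)) = Mul(Add(2266, Pow(-116, -1)), Add(Mul(Pow(61, -1), Add(216, 407)), -98)) = Mul(Add(2266, Rational(-1, 116)), Add(Mul(Rational(1, 61), 623), -98)) = Mul(Rational(262855, 116), Add(Rational(623, 61), -98)) = Mul(Rational(262855, 116), Rational(-5355, 61)) = Rational(-1407588525, 7076)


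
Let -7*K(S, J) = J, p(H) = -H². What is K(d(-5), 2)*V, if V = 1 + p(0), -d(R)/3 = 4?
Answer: -2/7 ≈ -0.28571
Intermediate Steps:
d(R) = -12 (d(R) = -3*4 = -12)
K(S, J) = -J/7
V = 1 (V = 1 - 1*0² = 1 - 1*0 = 1 + 0 = 1)
K(d(-5), 2)*V = -⅐*2*1 = -2/7*1 = -2/7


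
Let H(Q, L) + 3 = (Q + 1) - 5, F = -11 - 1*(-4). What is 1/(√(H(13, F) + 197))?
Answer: √203/203 ≈ 0.070186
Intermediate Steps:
F = -7 (F = -11 + 4 = -7)
H(Q, L) = -7 + Q (H(Q, L) = -3 + ((Q + 1) - 5) = -3 + ((1 + Q) - 5) = -3 + (-4 + Q) = -7 + Q)
1/(√(H(13, F) + 197)) = 1/(√((-7 + 13) + 197)) = 1/(√(6 + 197)) = 1/(√203) = √203/203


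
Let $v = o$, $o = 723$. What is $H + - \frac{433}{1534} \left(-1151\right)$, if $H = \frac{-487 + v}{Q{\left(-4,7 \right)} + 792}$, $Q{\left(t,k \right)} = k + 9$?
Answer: $\frac{25190968}{77467} \approx 325.18$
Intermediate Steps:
$Q{\left(t,k \right)} = 9 + k$
$v = 723$
$H = \frac{59}{202}$ ($H = \frac{-487 + 723}{\left(9 + 7\right) + 792} = \frac{236}{16 + 792} = \frac{236}{808} = 236 \cdot \frac{1}{808} = \frac{59}{202} \approx 0.29208$)
$H + - \frac{433}{1534} \left(-1151\right) = \frac{59}{202} + - \frac{433}{1534} \left(-1151\right) = \frac{59}{202} + \left(-433\right) \frac{1}{1534} \left(-1151\right) = \frac{59}{202} - - \frac{498383}{1534} = \frac{59}{202} + \frac{498383}{1534} = \frac{25190968}{77467}$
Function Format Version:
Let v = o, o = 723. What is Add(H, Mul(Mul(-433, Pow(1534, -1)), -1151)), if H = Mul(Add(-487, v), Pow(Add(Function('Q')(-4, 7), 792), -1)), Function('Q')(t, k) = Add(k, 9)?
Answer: Rational(25190968, 77467) ≈ 325.18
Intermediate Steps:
Function('Q')(t, k) = Add(9, k)
v = 723
H = Rational(59, 202) (H = Mul(Add(-487, 723), Pow(Add(Add(9, 7), 792), -1)) = Mul(236, Pow(Add(16, 792), -1)) = Mul(236, Pow(808, -1)) = Mul(236, Rational(1, 808)) = Rational(59, 202) ≈ 0.29208)
Add(H, Mul(Mul(-433, Pow(1534, -1)), -1151)) = Add(Rational(59, 202), Mul(Mul(-433, Pow(1534, -1)), -1151)) = Add(Rational(59, 202), Mul(Mul(-433, Rational(1, 1534)), -1151)) = Add(Rational(59, 202), Mul(Rational(-433, 1534), -1151)) = Add(Rational(59, 202), Rational(498383, 1534)) = Rational(25190968, 77467)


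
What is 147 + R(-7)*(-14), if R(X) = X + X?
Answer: 343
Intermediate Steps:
R(X) = 2*X
147 + R(-7)*(-14) = 147 + (2*(-7))*(-14) = 147 - 14*(-14) = 147 + 196 = 343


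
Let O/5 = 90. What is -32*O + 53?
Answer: -14347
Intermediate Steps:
O = 450 (O = 5*90 = 450)
-32*O + 53 = -32*450 + 53 = -14400 + 53 = -14347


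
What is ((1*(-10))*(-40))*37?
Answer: 14800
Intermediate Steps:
((1*(-10))*(-40))*37 = -10*(-40)*37 = 400*37 = 14800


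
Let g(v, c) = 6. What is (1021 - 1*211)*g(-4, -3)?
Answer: 4860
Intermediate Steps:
(1021 - 1*211)*g(-4, -3) = (1021 - 1*211)*6 = (1021 - 211)*6 = 810*6 = 4860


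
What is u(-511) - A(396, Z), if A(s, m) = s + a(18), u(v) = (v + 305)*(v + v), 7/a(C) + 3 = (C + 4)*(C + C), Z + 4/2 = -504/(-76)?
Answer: 165797297/789 ≈ 2.1014e+5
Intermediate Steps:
Z = 88/19 (Z = -2 - 504/(-76) = -2 - 504*(-1/76) = -2 + 126/19 = 88/19 ≈ 4.6316)
a(C) = 7/(-3 + 2*C*(4 + C)) (a(C) = 7/(-3 + (C + 4)*(C + C)) = 7/(-3 + (4 + C)*(2*C)) = 7/(-3 + 2*C*(4 + C)))
u(v) = 2*v*(305 + v) (u(v) = (305 + v)*(2*v) = 2*v*(305 + v))
A(s, m) = 7/789 + s (A(s, m) = s + 7/(-3 + 2*18² + 8*18) = s + 7/(-3 + 2*324 + 144) = s + 7/(-3 + 648 + 144) = s + 7/789 = 7/789 + s)
u(-511) - A(396, Z) = 2*(-511)*(305 - 511) - (7/789 + 396) = 2*(-511)*(-206) - 1*312451/789 = 210532 - 312451/789 = 165797297/789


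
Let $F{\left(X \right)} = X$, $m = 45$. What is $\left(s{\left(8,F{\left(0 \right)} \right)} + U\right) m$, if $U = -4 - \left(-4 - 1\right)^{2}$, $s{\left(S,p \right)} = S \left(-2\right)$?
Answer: $-2025$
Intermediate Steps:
$s{\left(S,p \right)} = - 2 S$
$U = -29$ ($U = -4 - \left(-5\right)^{2} = -4 - 25 = -29$)
$\left(s{\left(8,F{\left(0 \right)} \right)} + U\right) m = \left(\left(-2\right) 8 - 29\right) 45 = \left(-16 - 29\right) 45 = \left(-45\right) 45 = -2025$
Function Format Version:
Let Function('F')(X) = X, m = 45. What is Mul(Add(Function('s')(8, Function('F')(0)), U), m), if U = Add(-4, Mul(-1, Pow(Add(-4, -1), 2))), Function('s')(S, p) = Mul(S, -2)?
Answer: -2025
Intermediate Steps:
Function('s')(S, p) = Mul(-2, S)
U = -29 (U = Add(-4, Mul(-1, Pow(-5, 2))) = Add(-4, Mul(-1, 25)) = Add(-4, -25) = -29)
Mul(Add(Function('s')(8, Function('F')(0)), U), m) = Mul(Add(Mul(-2, 8), -29), 45) = Mul(Add(-16, -29), 45) = Mul(-45, 45) = -2025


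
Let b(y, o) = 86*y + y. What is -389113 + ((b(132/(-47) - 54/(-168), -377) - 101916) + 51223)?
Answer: -579069447/1316 ≈ -4.4002e+5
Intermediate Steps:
b(y, o) = 87*y
-389113 + ((b(132/(-47) - 54/(-168), -377) - 101916) + 51223) = -389113 + ((87*(132/(-47) - 54/(-168)) - 101916) + 51223) = -389113 + ((87*(132*(-1/47) - 54*(-1/168)) - 101916) + 51223) = -389113 + ((87*(-132/47 + 9/28) - 101916) + 51223) = -389113 + ((87*(-3273/1316) - 101916) + 51223) = -389113 + ((-284751/1316 - 101916) + 51223) = -389113 + (-134406207/1316 + 51223) = -389113 - 66996739/1316 = -579069447/1316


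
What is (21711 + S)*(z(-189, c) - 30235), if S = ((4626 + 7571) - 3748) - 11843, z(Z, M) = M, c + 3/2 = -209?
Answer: -1115340447/2 ≈ -5.5767e+8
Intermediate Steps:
c = -421/2 (c = -3/2 - 209 = -421/2 ≈ -210.50)
S = -3394 (S = (12197 - 3748) - 11843 = 8449 - 11843 = -3394)
(21711 + S)*(z(-189, c) - 30235) = (21711 - 3394)*(-421/2 - 30235) = 18317*(-60891/2) = -1115340447/2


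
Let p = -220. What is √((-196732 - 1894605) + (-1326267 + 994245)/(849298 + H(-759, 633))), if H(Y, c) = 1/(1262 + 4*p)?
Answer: I*√220125843678727213194901/324431837 ≈ 1446.1*I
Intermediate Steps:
H(Y, c) = 1/382 (H(Y, c) = 1/(1262 + 4*(-220)) = 1/(1262 - 880) = 1/382)
√((-196732 - 1894605) + (-1326267 + 994245)/(849298 + H(-759, 633))) = √((-196732 - 1894605) + (-1326267 + 994245)/(849298 + 1/382)) = √(-2091337 - 332022/324431837/382) = √(-2091337 - 332022*382/324431837) = √(-2091337 - 126832404/324431837) = √(-678496431528473/324431837) = I*√220125843678727213194901/324431837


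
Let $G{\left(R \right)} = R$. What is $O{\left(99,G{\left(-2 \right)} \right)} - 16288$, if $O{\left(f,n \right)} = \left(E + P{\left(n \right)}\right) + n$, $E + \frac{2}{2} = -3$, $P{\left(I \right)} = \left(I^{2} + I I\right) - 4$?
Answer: $-16290$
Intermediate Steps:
$P{\left(I \right)} = -4 + 2 I^{2}$ ($P{\left(I \right)} = \left(I^{2} + I^{2}\right) - 4 = 2 I^{2} - 4 = -4 + 2 I^{2}$)
$E = -4$ ($E = -1 - 3 = -4$)
$O{\left(f,n \right)} = -8 + n + 2 n^{2}$ ($O{\left(f,n \right)} = \left(-4 + \left(-4 + 2 n^{2}\right)\right) + n = \left(-8 + 2 n^{2}\right) + n = -8 + n + 2 n^{2}$)
$O{\left(99,G{\left(-2 \right)} \right)} - 16288 = \left(-8 - 2 + 2 \left(-2\right)^{2}\right) - 16288 = \left(-8 - 2 + 2 \cdot 4\right) - 16288 = \left(-8 - 2 + 8\right) - 16288 = -2 - 16288 = -16290$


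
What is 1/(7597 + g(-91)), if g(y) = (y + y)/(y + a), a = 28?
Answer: 9/68399 ≈ 0.00013158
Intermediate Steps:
g(y) = 2*y/(28 + y) (g(y) = (y + y)/(y + 28) = (2*y)/(28 + y) = 2*y/(28 + y))
1/(7597 + g(-91)) = 1/(7597 + 2*(-91)/(28 - 91)) = 1/(7597 + 2*(-91)/(-63)) = 1/(7597 + 2*(-91)*(-1/63)) = 1/(7597 + 26/9) = 1/(68399/9) = 9/68399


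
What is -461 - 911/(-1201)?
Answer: -552750/1201 ≈ -460.24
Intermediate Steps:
-461 - 911/(-1201) = -461 - 911*(-1/1201) = -461 + 911/1201 = -552750/1201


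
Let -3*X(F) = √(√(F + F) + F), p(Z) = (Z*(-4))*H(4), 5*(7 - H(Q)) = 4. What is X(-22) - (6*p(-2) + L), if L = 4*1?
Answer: -1508/5 - √(-22 + 2*I*√11)/3 ≈ -301.83 - 1.5808*I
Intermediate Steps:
H(Q) = 31/5 (H(Q) = 7 - ⅕*4 = 7 - ⅘ = 31/5)
L = 4
p(Z) = -124*Z/5 (p(Z) = (Z*(-4))*(31/5) = -4*Z*(31/5) = -124*Z/5)
X(F) = -√(F + √2*√F)/3 (X(F) = -√(√(F + F) + F)/3 = -√(√(2*F) + F)/3 = -√(√2*√F + F)/3 = -√(F + √2*√F)/3)
X(-22) - (6*p(-2) + L) = -√(-22 + √2*√(-22))/3 - (6*(-124/5*(-2)) + 4) = -√(-22 + √2*(I*√22))/3 - (6*(248/5) + 4) = -√(-22 + 2*I*√11)/3 - (1488/5 + 4) = -√(-22 + 2*I*√11)/3 - 1*1508/5 = -√(-22 + 2*I*√11)/3 - 1508/5 = -1508/5 - √(-22 + 2*I*√11)/3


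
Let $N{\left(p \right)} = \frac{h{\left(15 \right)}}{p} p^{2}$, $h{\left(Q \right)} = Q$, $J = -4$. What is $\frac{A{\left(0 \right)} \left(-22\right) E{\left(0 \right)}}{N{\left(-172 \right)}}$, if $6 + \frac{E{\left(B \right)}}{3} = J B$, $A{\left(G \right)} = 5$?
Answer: $- \frac{33}{43} \approx -0.76744$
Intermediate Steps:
$N{\left(p \right)} = 15 p$ ($N{\left(p \right)} = \frac{15}{p} p^{2} = 15 p$)
$E{\left(B \right)} = -18 - 12 B$ ($E{\left(B \right)} = -18 + 3 \left(- 4 B\right) = -18 - 12 B$)
$\frac{A{\left(0 \right)} \left(-22\right) E{\left(0 \right)}}{N{\left(-172 \right)}} = \frac{5 \left(-22\right) \left(-18 - 0\right)}{15 \left(-172\right)} = \frac{\left(-110\right) \left(-18 + 0\right)}{-2580} = \left(-110\right) \left(-18\right) \left(- \frac{1}{2580}\right) = 1980 \left(- \frac{1}{2580}\right) = - \frac{33}{43}$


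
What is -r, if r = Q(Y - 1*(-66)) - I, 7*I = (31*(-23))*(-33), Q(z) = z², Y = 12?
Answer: -19059/7 ≈ -2722.7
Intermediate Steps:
I = 23529/7 (I = ((31*(-23))*(-33))/7 = (-713*(-33))/7 = (⅐)*23529 = 23529/7 ≈ 3361.3)
r = 19059/7 (r = (12 - 1*(-66))² - 1*23529/7 = (12 + 66)² - 23529/7 = 78² - 23529/7 = 6084 - 23529/7 = 19059/7 ≈ 2722.7)
-r = -1*19059/7 = -19059/7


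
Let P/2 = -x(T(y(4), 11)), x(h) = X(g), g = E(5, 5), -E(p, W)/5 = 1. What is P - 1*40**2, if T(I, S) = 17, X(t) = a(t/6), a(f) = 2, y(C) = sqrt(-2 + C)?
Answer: -1604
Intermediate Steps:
E(p, W) = -5 (E(p, W) = -5*1 = -5)
g = -5
X(t) = 2
x(h) = 2
P = -4 (P = 2*(-1*2) = 2*(-2) = -4)
P - 1*40**2 = -4 - 1*40**2 = -4 - 1*1600 = -4 - 1600 = -1604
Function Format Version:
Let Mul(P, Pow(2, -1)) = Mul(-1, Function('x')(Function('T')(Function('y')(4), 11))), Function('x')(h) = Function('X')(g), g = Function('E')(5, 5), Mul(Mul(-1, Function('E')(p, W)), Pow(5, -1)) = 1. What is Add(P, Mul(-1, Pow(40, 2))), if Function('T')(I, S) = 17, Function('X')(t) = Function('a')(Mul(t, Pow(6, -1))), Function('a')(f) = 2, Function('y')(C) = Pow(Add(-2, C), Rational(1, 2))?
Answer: -1604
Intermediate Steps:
Function('E')(p, W) = -5 (Function('E')(p, W) = Mul(-5, 1) = -5)
g = -5
Function('X')(t) = 2
Function('x')(h) = 2
P = -4 (P = Mul(2, Mul(-1, 2)) = Mul(2, -2) = -4)
Add(P, Mul(-1, Pow(40, 2))) = Add(-4, Mul(-1, Pow(40, 2))) = Add(-4, Mul(-1, 1600)) = Add(-4, -1600) = -1604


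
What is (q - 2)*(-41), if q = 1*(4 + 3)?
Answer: -205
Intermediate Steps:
q = 7 (q = 1*7 = 7)
(q - 2)*(-41) = (7 - 2)*(-41) = 5*(-41) = -205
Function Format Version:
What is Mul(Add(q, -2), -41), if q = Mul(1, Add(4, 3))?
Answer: -205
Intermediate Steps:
q = 7 (q = Mul(1, 7) = 7)
Mul(Add(q, -2), -41) = Mul(Add(7, -2), -41) = Mul(5, -41) = -205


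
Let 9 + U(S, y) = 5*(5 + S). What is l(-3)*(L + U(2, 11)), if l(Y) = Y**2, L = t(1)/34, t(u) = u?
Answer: 7965/34 ≈ 234.26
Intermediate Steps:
U(S, y) = 16 + 5*S (U(S, y) = -9 + 5*(5 + S) = -9 + (25 + 5*S) = 16 + 5*S)
L = 1/34 ≈ 0.029412
l(-3)*(L + U(2, 11)) = (-3)**2*(1/34 + (16 + 5*2)) = 9*(1/34 + (16 + 10)) = 9*(1/34 + 26) = 9*(885/34) = 7965/34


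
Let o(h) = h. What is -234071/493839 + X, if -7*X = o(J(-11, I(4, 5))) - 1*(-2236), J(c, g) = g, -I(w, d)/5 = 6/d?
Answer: -1102899467/3456873 ≈ -319.05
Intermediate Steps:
I(w, d) = -30/d
X = -2230/7 (X = -(-30/5 - 1*(-2236))/7 = -(-30*1/5 + 2236)/7 = -(-6 + 2236)/7 = -1/7*2230 = -2230/7 ≈ -318.57)
-234071/493839 + X = -234071/493839 - 2230/7 = -1102899467/3456873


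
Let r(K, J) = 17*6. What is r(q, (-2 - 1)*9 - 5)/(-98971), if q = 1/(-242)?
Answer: -102/98971 ≈ -0.0010306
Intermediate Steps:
q = -1/242 ≈ -0.0041322
r(K, J) = 102
r(q, (-2 - 1)*9 - 5)/(-98971) = 102/(-98971) = 102*(-1/98971) = -102/98971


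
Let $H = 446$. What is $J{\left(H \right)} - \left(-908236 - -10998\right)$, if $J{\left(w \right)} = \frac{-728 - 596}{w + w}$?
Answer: $\frac{200083743}{223} \approx 8.9724 \cdot 10^{5}$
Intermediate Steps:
$J{\left(w \right)} = - \frac{662}{w}$ ($J{\left(w \right)} = - \frac{1324}{2 w} = - 1324 \frac{1}{2 w} = - \frac{662}{w}$)
$J{\left(H \right)} - \left(-908236 - -10998\right) = - \frac{662}{446} - \left(-908236 - -10998\right) = \left(-662\right) \frac{1}{446} - \left(-908236 + 10998\right) = - \frac{331}{223} - -897238 = - \frac{331}{223} + 897238 = \frac{200083743}{223}$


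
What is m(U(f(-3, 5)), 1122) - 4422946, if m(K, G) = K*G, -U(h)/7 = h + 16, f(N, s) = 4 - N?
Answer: -4603588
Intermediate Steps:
U(h) = -112 - 7*h (U(h) = -7*(h + 16) = -7*(16 + h) = -112 - 7*h)
m(K, G) = G*K
m(U(f(-3, 5)), 1122) - 4422946 = 1122*(-112 - 7*(4 - 1*(-3))) - 4422946 = 1122*(-112 - 7*(4 + 3)) - 4422946 = 1122*(-112 - 7*7) - 4422946 = 1122*(-112 - 49) - 4422946 = 1122*(-161) - 4422946 = -180642 - 4422946 = -4603588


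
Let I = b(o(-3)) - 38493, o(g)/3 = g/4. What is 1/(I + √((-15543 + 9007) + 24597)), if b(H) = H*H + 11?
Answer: -9850096/378996904545 - 256*√18061/378996904545 ≈ -2.6081e-5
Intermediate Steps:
o(g) = 3*g/4 (o(g) = 3*(g/4) = 3*g/4)
b(H) = 11 + H² (b(H) = H² + 11 = 11 + H²)
I = -615631/16 (I = (11 + ((¾)*(-3))²) - 38493 = (11 + (-9/4)²) - 38493 = (11 + 81/16) - 38493 = 257/16 - 38493 = -615631/16 ≈ -38477.)
1/(I + √((-15543 + 9007) + 24597)) = 1/(-615631/16 + √((-15543 + 9007) + 24597)) = 1/(-615631/16 + √(-6536 + 24597)) = 1/(-615631/16 + √18061)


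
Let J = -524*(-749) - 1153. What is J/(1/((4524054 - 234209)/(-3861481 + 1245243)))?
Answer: -1678715014935/2616238 ≈ -6.4165e+5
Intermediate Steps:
J = 391323 (J = 392476 - 1153 = 391323)
J/(1/((4524054 - 234209)/(-3861481 + 1245243))) = 391323/(1/((4524054 - 234209)/(-3861481 + 1245243))) = 391323/(1/(4289845/(-2616238))) = 391323/(1/(4289845*(-1/2616238))) = 391323/(1/(-4289845/2616238)) = 391323/(-2616238/4289845) = 391323*(-4289845/2616238) = -1678715014935/2616238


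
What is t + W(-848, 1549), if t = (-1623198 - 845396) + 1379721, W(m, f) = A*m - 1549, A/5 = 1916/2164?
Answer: -591949262/541 ≈ -1.0942e+6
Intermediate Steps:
A = 2395/541 (A = 5*(1916/2164) = 5*(1916*(1/2164)) = 5*(479/541) = 2395/541 ≈ 4.4270)
W(m, f) = -1549 + 2395*m/541 (W(m, f) = 2395*m/541 - 1549 = -1549 + 2395*m/541)
t = -1088873 (t = -2468594 + 1379721 = -1088873)
t + W(-848, 1549) = -1088873 + (-1549 + (2395/541)*(-848)) = -1088873 + (-1549 - 2030960/541) = -1088873 - 2868969/541 = -591949262/541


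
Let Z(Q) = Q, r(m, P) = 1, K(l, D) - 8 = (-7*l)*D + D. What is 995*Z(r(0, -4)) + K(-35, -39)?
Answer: -8591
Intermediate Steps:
K(l, D) = 8 + D - 7*D*l (K(l, D) = 8 + ((-7*l)*D + D) = 8 + (-7*D*l + D) = 8 + (D - 7*D*l) = 8 + D - 7*D*l)
995*Z(r(0, -4)) + K(-35, -39) = 995*1 + (8 - 39 - 7*(-39)*(-35)) = 995 + (8 - 39 - 9555) = 995 - 9586 = -8591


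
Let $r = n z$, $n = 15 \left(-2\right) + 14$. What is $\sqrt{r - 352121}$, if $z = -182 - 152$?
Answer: $i \sqrt{346777} \approx 588.88 i$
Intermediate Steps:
$z = -334$
$n = -16$ ($n = -30 + 14 = -16$)
$r = 5344$ ($r = \left(-16\right) \left(-334\right) = 5344$)
$\sqrt{r - 352121} = \sqrt{5344 - 352121} = \sqrt{-346777} = i \sqrt{346777}$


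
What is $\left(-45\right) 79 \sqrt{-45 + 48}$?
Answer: $- 3555 \sqrt{3} \approx -6157.4$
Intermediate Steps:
$\left(-45\right) 79 \sqrt{-45 + 48} = - 3555 \sqrt{3}$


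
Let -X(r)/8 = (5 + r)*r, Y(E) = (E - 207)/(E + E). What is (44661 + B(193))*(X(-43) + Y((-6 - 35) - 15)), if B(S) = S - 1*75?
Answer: -9363934997/16 ≈ -5.8525e+8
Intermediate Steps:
B(S) = -75 + S (B(S) = S - 75 = -75 + S)
Y(E) = (-207 + E)/(2*E) (Y(E) = (-207 + E)/((2*E)) = (-207 + E)*(1/(2*E)) = (-207 + E)/(2*E))
X(r) = -8*r*(5 + r) (X(r) = -8*(5 + r)*r = -8*r*(5 + r))
(44661 + B(193))*(X(-43) + Y((-6 - 35) - 15)) = (44661 + (-75 + 193))*(-8*(-43)*(5 - 43) + (-207 + ((-6 - 35) - 15))/(2*((-6 - 35) - 15))) = (44661 + 118)*(-8*(-43)*(-38) + (-207 + (-41 - 15))/(2*(-41 - 15))) = 44779*(-13072 + (½)*(-207 - 56)/(-56)) = 44779*(-13072 + (½)*(-1/56)*(-263)) = 44779*(-13072 + 263/112) = 44779*(-1463801/112) = -9363934997/16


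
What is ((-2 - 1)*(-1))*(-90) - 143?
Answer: -413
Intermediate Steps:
((-2 - 1)*(-1))*(-90) - 143 = -3*(-1)*(-90) - 143 = 3*(-90) - 143 = -270 - 143 = -413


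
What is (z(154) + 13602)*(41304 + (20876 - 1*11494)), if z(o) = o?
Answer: 697236616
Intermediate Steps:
(z(154) + 13602)*(41304 + (20876 - 1*11494)) = (154 + 13602)*(41304 + (20876 - 1*11494)) = 13756*(41304 + (20876 - 11494)) = 13756*(41304 + 9382) = 13756*50686 = 697236616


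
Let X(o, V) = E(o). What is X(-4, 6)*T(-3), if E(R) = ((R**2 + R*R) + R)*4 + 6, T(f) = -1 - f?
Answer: 236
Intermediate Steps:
E(R) = 6 + 4*R + 8*R**2 (E(R) = ((R**2 + R**2) + R)*4 + 6 = (2*R**2 + R)*4 + 6 = (R + 2*R**2)*4 + 6 = (4*R + 8*R**2) + 6 = 6 + 4*R + 8*R**2)
X(o, V) = 6 + 4*o + 8*o**2
X(-4, 6)*T(-3) = (6 + 4*(-4) + 8*(-4)**2)*(-1 - 1*(-3)) = (6 - 16 + 8*16)*(-1 + 3) = (6 - 16 + 128)*2 = 118*2 = 236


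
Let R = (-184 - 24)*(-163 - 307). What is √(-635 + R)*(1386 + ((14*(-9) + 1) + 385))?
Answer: 8230*√3885 ≈ 5.1297e+5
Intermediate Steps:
R = 97760 (R = -208*(-470) = 97760)
√(-635 + R)*(1386 + ((14*(-9) + 1) + 385)) = √(-635 + 97760)*(1386 + ((14*(-9) + 1) + 385)) = √97125*(1386 + ((-126 + 1) + 385)) = (5*√3885)*(1386 + (-125 + 385)) = (5*√3885)*(1386 + 260) = (5*√3885)*1646 = 8230*√3885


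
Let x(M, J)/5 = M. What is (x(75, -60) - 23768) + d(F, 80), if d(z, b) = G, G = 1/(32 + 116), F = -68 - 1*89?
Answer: -3462163/148 ≈ -23393.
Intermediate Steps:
F = -157 (F = -68 - 89 = -157)
x(M, J) = 5*M
G = 1/148 ≈ 0.0067568
d(z, b) = 1/148
(x(75, -60) - 23768) + d(F, 80) = (5*75 - 23768) + 1/148 = (375 - 23768) + 1/148 = -23393 + 1/148 = -3462163/148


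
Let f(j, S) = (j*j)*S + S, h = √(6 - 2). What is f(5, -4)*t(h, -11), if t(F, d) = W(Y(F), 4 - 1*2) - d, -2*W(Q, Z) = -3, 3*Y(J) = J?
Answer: -1300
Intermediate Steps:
h = 2 (h = √4 = 2)
Y(J) = J/3
W(Q, Z) = 3/2 (W(Q, Z) = -½*(-3) = 3/2)
f(j, S) = S + S*j² (f(j, S) = j²*S + S = S*j² + S = S + S*j²)
t(F, d) = 3/2 - d
f(5, -4)*t(h, -11) = (-4*(1 + 5²))*(3/2 - 1*(-11)) = (-4*(1 + 25))*(3/2 + 11) = -4*26*(25/2) = -104*25/2 = -1300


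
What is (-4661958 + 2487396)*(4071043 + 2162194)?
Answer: -13554560317194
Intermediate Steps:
(-4661958 + 2487396)*(4071043 + 2162194) = -2174562*6233237 = -13554560317194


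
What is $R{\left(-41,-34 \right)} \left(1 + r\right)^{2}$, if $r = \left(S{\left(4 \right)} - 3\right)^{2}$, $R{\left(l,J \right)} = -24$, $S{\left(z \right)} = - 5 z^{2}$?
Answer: $-1139330400$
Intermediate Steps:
$r = 6889$ ($r = \left(- 5 \cdot 4^{2} - 3\right)^{2} = \left(\left(-5\right) 16 - 3\right)^{2} = \left(-80 - 3\right)^{2} = \left(-83\right)^{2} = 6889$)
$R{\left(-41,-34 \right)} \left(1 + r\right)^{2} = - 24 \left(1 + 6889\right)^{2} = - 24 \cdot 6890^{2} = \left(-24\right) 47472100 = -1139330400$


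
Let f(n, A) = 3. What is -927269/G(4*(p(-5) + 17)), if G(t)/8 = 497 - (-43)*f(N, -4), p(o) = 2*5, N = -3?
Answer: -927269/5008 ≈ -185.16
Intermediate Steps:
p(o) = 10
G(t) = 5008 (G(t) = 8*(497 - (-43)*3) = 8*(497 - 1*(-129)) = 8*(497 + 129) = 8*626 = 5008)
-927269/G(4*(p(-5) + 17)) = -927269/5008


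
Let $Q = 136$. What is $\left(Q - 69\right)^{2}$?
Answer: $4489$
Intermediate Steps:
$\left(Q - 69\right)^{2} = \left(136 - 69\right)^{2} = 67^{2} = 4489$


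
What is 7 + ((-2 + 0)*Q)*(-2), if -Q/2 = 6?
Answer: -41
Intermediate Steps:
Q = -12 (Q = -2*6 = -12)
7 + ((-2 + 0)*Q)*(-2) = 7 + ((-2 + 0)*(-12))*(-2) = 7 - 2*(-12)*(-2) = 7 + 24*(-2) = 7 - 48 = -41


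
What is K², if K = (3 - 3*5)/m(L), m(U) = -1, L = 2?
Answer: 144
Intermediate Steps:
K = 12 (K = (3 - 3*5)/(-1) = (3 - 15)*(-1) = -12*(-1) = 12)
K² = 12² = 144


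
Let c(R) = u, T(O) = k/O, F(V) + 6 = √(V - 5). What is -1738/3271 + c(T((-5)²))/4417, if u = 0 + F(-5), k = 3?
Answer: -7696372/14448007 + I*√10/4417 ≈ -0.53269 + 0.00071593*I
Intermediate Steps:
F(V) = -6 + √(-5 + V) (F(V) = -6 + √(V - 5) = -6 + √(-5 + V))
u = -6 + I*√10 (u = 0 + (-6 + √(-5 - 5)) = 0 + (-6 + √(-10)) = 0 + (-6 + I*√10) = -6 + I*√10 ≈ -6.0 + 3.1623*I)
T(O) = 3/O
c(R) = -6 + I*√10
-1738/3271 + c(T((-5)²))/4417 = -1738/3271 + (-6 + I*√10)/4417 = -1738*1/3271 + (-6 + I*√10)*(1/4417) = -1738/3271 + (-6/4417 + I*√10/4417) = -7696372/14448007 + I*√10/4417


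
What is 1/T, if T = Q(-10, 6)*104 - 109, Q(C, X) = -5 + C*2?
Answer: -1/2709 ≈ -0.00036914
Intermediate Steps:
Q(C, X) = -5 + 2*C
T = -2709 (T = (-5 + 2*(-10))*104 - 109 = (-5 - 20)*104 - 109 = -25*104 - 109 = -2600 - 109 = -2709)
1/T = 1/(-2709) = -1/2709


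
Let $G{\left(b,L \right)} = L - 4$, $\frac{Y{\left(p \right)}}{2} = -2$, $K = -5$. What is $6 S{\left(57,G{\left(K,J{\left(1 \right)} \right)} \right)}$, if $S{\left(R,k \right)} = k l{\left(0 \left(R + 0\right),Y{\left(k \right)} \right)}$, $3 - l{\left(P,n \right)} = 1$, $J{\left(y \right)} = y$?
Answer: $-36$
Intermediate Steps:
$Y{\left(p \right)} = -4$ ($Y{\left(p \right)} = 2 \left(-2\right) = -4$)
$G{\left(b,L \right)} = -4 + L$ ($G{\left(b,L \right)} = L - 4 = -4 + L$)
$l{\left(P,n \right)} = 2$ ($l{\left(P,n \right)} = 3 - 1 = 2$)
$S{\left(R,k \right)} = 2 k$ ($S{\left(R,k \right)} = k 2 = 2 k$)
$6 S{\left(57,G{\left(K,J{\left(1 \right)} \right)} \right)} = 6 \cdot 2 \left(-4 + 1\right) = 6 \cdot 2 \left(-3\right) = 6 \left(-6\right) = -36$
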